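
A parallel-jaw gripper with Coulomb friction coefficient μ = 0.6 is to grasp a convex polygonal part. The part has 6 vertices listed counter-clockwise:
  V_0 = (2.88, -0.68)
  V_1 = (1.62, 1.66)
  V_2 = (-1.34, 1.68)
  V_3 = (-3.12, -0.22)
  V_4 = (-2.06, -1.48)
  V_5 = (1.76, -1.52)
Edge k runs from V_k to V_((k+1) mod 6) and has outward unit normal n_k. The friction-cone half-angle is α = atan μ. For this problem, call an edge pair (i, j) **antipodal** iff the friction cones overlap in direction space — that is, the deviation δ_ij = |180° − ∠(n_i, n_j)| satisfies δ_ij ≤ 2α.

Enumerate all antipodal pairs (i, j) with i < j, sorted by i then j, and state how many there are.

α = atan 0.6 = 30.96°;  2α = 61.93°
n_0 = (+0.8805, +0.4741)
n_1 = (+0.0068, +1.0000)
n_2 = (-0.7298, +0.6837)
n_3 = (-0.7652, -0.6438)
n_4 = (-0.0105, -0.9999)
n_5 = (+0.6000, -0.8000)
  (0,1): δ = 118.69°  ·
  (0,2): δ = 71.43°  ·
  (0,3): δ = 11.77°  ✓
  (0,4): δ = 61.10°  ✓
  (0,5): δ = 98.57°  ·
  (1,2): δ = 132.75°  ·
  (1,3): δ = 49.54°  ✓
  (1,4): δ = 0.21°  ✓
  (1,5): δ = 37.26°  ✓
  (2,3): δ = 96.79°  ·
  (2,4): δ = 47.47°  ✓
  (2,5): δ = 10.00°  ✓
  (3,4): δ = 130.67°  ·
  (3,5): δ = 93.20°  ·
  (4,5): δ = 142.53°  ·
antipodal pairs: 7

count = 7; pairs: (0,3), (0,4), (1,3), (1,4), (1,5), (2,4), (2,5)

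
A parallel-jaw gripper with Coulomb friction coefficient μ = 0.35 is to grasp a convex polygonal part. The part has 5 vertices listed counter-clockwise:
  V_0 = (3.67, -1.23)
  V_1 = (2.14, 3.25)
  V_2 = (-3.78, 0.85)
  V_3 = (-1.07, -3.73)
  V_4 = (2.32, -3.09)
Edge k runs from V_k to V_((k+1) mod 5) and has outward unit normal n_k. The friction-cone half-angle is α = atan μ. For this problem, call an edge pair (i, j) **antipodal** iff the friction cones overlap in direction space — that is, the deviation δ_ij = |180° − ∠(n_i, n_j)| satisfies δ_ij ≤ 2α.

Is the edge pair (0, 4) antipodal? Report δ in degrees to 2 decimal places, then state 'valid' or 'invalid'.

δ = 125.17°, invalid

α = atan 0.35 = 19.29°;  2α = 38.58°
edge 0: e_0 = (-1.53, +4.48);  n_0 = (+0.9463, +0.3232)
edge 4: e_4 = (+1.35, +1.86);  n_4 = (+0.8093, -0.5874)
∠(n_0, n_4) = 54.83°
δ = |180° − 54.83°| = 125.17°
125.17° > 2α = 38.58°  →  invalid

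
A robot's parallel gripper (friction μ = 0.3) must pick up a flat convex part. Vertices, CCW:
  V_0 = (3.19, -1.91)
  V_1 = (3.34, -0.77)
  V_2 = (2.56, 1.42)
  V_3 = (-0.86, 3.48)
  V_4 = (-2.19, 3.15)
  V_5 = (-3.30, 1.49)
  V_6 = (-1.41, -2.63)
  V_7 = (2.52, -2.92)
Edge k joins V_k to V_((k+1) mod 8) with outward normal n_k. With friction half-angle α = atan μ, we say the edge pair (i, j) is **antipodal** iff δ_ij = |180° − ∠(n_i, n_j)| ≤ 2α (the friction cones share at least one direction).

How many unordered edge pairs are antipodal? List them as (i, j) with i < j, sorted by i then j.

α = atan 0.3 = 16.70°;  2α = 33.40°
n_0 = (+0.9915, -0.1305)
n_1 = (+0.9420, +0.3355)
n_2 = (+0.5160, +0.8566)
n_3 = (-0.2408, +0.9706)
n_4 = (-0.8313, +0.5559)
n_5 = (-0.9089, -0.4170)
n_6 = (-0.0736, -0.9973)
n_7 = (+0.8333, -0.5528)
  (0,1): δ = 152.90°  ·
  (0,2): δ = 113.57°  ·
  (0,3): δ = 68.57°  ·
  (0,4): δ = 26.27°  ✓
  (0,5): δ = 32.14°  ✓
  (0,6): δ = 93.28°  ·
  (0,7): δ = 153.94°  ·
  (1,2): δ = 140.67°  ·
  (1,3): δ = 95.67°  ·
  (1,4): δ = 53.37°  ·
  (1,5): δ = 5.04°  ✓
  (1,6): δ = 66.18°  ·
  (1,7): δ = 126.84°  ·
  (2,3): δ = 135.00°  ·
  (2,4): δ = 92.71°  ·
  (2,5): δ = 34.30°  ·
  (2,6): δ = 26.84°  ✓
  (2,7): δ = 87.50°  ·
  (3,4): δ = 137.70°  ·
  (3,5): δ = 79.29°  ·
  (3,6): δ = 18.16°  ✓
  (3,7): δ = 42.51°  ·
  (4,5): δ = 121.59°  ·
  (4,6): δ = 60.45°  ·
  (4,7): δ = 0.21°  ✓
  (5,6): δ = 118.86°  ·
  (5,7): δ = 58.20°  ·
  (6,7): δ = 119.34°  ·
antipodal pairs: 6

count = 6; pairs: (0,4), (0,5), (1,5), (2,6), (3,6), (4,7)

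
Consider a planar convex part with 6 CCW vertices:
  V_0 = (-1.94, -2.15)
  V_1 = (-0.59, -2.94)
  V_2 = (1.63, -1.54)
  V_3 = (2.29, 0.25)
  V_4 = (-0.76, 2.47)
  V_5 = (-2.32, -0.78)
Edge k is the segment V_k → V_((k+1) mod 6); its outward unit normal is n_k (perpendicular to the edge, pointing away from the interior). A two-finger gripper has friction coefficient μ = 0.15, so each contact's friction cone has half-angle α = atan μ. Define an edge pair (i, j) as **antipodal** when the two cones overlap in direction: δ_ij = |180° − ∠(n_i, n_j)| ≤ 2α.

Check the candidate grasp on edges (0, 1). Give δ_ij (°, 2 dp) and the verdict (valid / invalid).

δ = 117.43°, invalid

α = atan 0.15 = 8.53°;  2α = 17.06°
edge 0: e_0 = (+1.35, -0.79);  n_0 = (-0.5051, -0.8631)
edge 1: e_1 = (+2.22, +1.40);  n_1 = (+0.5334, -0.8459)
∠(n_0, n_1) = 62.57°
δ = |180° − 62.57°| = 117.43°
117.43° > 2α = 17.06°  →  invalid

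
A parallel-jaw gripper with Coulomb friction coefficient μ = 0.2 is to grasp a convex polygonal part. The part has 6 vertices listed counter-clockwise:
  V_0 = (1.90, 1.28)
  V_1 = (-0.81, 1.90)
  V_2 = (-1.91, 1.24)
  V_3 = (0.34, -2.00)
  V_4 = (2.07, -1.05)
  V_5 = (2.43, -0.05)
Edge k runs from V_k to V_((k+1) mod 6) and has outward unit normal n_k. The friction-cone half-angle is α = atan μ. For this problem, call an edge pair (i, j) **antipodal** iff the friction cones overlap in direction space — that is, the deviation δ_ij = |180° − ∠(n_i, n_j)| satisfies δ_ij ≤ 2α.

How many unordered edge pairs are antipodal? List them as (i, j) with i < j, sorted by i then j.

count = 2; pairs: (1,3), (2,5)

α = atan 0.2 = 11.31°;  2α = 22.62°
n_0 = (+0.2230, +0.9748)
n_1 = (-0.5145, +0.8575)
n_2 = (-0.8214, -0.5704)
n_3 = (+0.4813, -0.8765)
n_4 = (+0.9409, -0.3387)
n_5 = (+0.9290, +0.3702)
  (0,1): δ = 136.15°  ·
  (0,2): δ = 42.34°  ·
  (0,3): δ = 41.66°  ·
  (0,4): δ = 83.09°  ·
  (0,5): δ = 124.61°  ·
  (1,2): δ = 86.19°  ·
  (1,3): δ = 2.19°  ✓
  (1,4): δ = 39.24°  ·
  (1,5): δ = 80.76°  ·
  (2,3): δ = 96.01°  ·
  (2,4): δ = 54.58°  ·
  (2,5): δ = 13.05°  ✓
  (3,4): δ = 138.57°  ·
  (3,5): δ = 97.05°  ·
  (4,5): δ = 138.47°  ·
antipodal pairs: 2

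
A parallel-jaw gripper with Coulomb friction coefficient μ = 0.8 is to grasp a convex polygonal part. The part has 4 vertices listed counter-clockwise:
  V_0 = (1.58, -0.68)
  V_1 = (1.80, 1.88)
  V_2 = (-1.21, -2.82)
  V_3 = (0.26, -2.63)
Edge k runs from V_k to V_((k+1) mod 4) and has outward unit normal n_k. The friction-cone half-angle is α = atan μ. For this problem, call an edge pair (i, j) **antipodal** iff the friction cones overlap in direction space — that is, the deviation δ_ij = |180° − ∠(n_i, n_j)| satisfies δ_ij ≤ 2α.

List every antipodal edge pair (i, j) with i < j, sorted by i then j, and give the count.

count = 3; pairs: (0,1), (1,2), (1,3)

α = atan 0.8 = 38.66°;  2α = 77.32°
n_0 = (+0.9963, -0.0856)
n_1 = (-0.8421, +0.5393)
n_2 = (+0.1282, -0.9918)
n_3 = (+0.8281, -0.5606)
  (0,1): δ = 27.72°  ✓
  (0,2): δ = 102.28°  ·
  (0,3): δ = 150.82°  ·
  (1,2): δ = 50.00°  ✓
  (1,3): δ = 1.46°  ✓
  (2,3): δ = 131.46°  ·
antipodal pairs: 3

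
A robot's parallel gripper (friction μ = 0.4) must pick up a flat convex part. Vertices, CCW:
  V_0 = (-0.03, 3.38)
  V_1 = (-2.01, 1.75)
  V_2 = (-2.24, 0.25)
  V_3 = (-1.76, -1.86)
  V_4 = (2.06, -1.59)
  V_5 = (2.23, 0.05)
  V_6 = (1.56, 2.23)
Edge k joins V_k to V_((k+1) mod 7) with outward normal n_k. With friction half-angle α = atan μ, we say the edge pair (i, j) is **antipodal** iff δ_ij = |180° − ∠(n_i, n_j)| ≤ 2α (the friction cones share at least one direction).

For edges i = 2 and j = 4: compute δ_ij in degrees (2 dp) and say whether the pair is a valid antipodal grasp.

α = atan 0.4 = 21.80°;  2α = 43.60°
edge 2: e_2 = (+0.48, -2.11);  n_2 = (-0.9751, -0.2218)
edge 4: e_4 = (+0.17, +1.64);  n_4 = (+0.9947, -0.1031)
∠(n_2, n_4) = 161.27°
δ = |180° − 161.27°| = 18.73°
18.73° ≤ 2α = 43.60°  →  valid

δ = 18.73°, valid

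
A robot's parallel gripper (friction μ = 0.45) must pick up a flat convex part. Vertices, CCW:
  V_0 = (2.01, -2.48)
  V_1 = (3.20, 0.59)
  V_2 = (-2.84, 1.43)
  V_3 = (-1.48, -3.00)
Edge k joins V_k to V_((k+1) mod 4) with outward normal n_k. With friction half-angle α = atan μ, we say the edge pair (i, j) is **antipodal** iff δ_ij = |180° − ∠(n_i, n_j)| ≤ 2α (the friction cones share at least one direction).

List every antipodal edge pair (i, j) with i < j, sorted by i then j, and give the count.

α = atan 0.45 = 24.23°;  2α = 48.46°
n_0 = (+0.9324, -0.3614)
n_1 = (+0.1377, +0.9905)
n_2 = (-0.9560, -0.2935)
n_3 = (+0.1474, -0.9891)
  (0,1): δ = 76.73°  ·
  (0,2): δ = 38.25°  ✓
  (0,3): δ = 119.66°  ·
  (1,2): δ = 65.02°  ·
  (1,3): δ = 16.39°  ✓
  (2,3): δ = 98.59°  ·
antipodal pairs: 2

count = 2; pairs: (0,2), (1,3)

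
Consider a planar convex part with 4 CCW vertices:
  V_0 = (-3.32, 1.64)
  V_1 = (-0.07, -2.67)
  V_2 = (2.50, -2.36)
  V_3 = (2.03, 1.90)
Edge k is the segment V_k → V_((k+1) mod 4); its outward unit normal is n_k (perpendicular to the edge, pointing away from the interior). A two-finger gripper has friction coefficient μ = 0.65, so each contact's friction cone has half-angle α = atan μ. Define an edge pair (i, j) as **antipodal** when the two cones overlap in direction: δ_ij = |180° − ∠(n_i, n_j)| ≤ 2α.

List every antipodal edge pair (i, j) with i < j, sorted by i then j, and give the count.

α = atan 0.65 = 33.02°;  2α = 66.05°
n_0 = (-0.7984, -0.6021)
n_1 = (+0.1198, -0.9928)
n_2 = (+0.9940, +0.1097)
n_3 = (-0.0485, +0.9988)
  (0,1): δ = 120.14°  ·
  (0,2): δ = 30.72°  ✓
  (0,3): δ = 55.76°  ✓
  (1,2): δ = 90.58°  ·
  (1,3): δ = 4.10°  ✓
  (2,3): δ = 93.51°  ·
antipodal pairs: 3

count = 3; pairs: (0,2), (0,3), (1,3)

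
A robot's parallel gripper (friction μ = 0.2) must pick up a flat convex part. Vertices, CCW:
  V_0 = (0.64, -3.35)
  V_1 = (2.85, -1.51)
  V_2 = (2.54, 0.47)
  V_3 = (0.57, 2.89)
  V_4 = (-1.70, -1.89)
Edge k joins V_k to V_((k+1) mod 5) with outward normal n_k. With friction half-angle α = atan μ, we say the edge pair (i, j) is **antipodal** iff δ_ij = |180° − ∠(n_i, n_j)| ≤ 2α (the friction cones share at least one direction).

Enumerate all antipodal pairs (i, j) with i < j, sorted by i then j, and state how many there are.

count = 1; pairs: (2,4)

α = atan 0.2 = 11.31°;  2α = 22.62°
n_0 = (+0.6398, -0.7685)
n_1 = (+0.9880, +0.1547)
n_2 = (+0.7755, +0.6313)
n_3 = (-0.9033, +0.4290)
n_4 = (-0.5293, -0.8484)
  (0,1): δ = 120.88°  ·
  (0,2): δ = 90.63°  ·
  (0,3): δ = 24.82°  ·
  (0,4): δ = 108.26°  ·
  (1,2): δ = 149.75°  ·
  (1,3): δ = 34.30°  ·
  (1,4): δ = 49.14°  ·
  (2,3): δ = 64.55°  ·
  (2,4): δ = 18.89°  ✓
  (3,4): δ = 96.56°  ·
antipodal pairs: 1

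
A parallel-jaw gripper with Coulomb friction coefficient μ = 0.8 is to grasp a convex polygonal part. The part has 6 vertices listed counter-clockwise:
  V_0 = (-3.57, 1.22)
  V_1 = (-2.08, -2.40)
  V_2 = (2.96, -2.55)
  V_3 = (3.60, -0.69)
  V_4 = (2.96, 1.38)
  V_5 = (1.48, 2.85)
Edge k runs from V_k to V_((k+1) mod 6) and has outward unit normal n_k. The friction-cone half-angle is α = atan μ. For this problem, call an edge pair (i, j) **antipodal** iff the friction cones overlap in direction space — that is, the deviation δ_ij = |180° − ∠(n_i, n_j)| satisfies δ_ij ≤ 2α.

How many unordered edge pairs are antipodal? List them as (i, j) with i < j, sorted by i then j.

count = 7; pairs: (0,2), (0,3), (0,4), (1,3), (1,4), (1,5), (2,5)

α = atan 0.8 = 38.66°;  2α = 77.32°
n_0 = (-0.9247, -0.3806)
n_1 = (-0.0297, -0.9996)
n_2 = (+0.9456, -0.3254)
n_3 = (+0.9554, +0.2954)
n_4 = (+0.7047, +0.7095)
n_5 = (-0.3072, +0.9517)
  (0,1): δ = 114.08°  ·
  (0,2): δ = 41.36°  ✓
  (0,3): δ = 5.19°  ✓
  (0,4): δ = 22.82°  ✓
  (0,5): δ = 85.52°  ·
  (1,2): δ = 107.28°  ·
  (1,3): δ = 71.11°  ✓
  (1,4): δ = 43.10°  ✓
  (1,5): δ = 19.59°  ✓
  (2,3): δ = 143.83°  ·
  (2,4): δ = 115.82°  ·
  (2,5): δ = 53.12°  ✓
  (3,4): δ = 151.99°  ·
  (3,5): δ = 89.29°  ·
  (4,5): δ = 117.31°  ·
antipodal pairs: 7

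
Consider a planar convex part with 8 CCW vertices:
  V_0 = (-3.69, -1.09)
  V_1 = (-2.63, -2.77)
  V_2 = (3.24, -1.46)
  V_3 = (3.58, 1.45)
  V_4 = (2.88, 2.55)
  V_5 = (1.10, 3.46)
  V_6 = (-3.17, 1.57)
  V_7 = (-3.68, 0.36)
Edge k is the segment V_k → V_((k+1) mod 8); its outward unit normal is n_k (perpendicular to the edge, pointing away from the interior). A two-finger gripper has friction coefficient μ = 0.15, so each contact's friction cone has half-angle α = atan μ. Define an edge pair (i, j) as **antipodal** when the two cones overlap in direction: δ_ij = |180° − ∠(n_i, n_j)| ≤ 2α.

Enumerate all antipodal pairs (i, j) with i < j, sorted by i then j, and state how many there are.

count = 4; pairs: (0,3), (1,5), (2,6), (2,7)

α = atan 0.15 = 8.53°;  2α = 17.06°
n_0 = (-0.8457, -0.5336)
n_1 = (+0.2178, -0.9760)
n_2 = (+0.9932, -0.1160)
n_3 = (+0.8437, +0.5369)
n_4 = (+0.4552, +0.8904)
n_5 = (-0.4047, +0.9144)
n_6 = (-0.9215, +0.3884)
n_7 = (-1.0000, +0.0069)
  (0,1): δ = 109.67°  ·
  (0,2): δ = 38.91°  ·
  (0,3): δ = 0.22°  ✓
  (0,4): δ = 30.67°  ·
  (0,5): δ = 81.63°  ·
  (0,6): δ = 124.90°  ·
  (0,7): δ = 147.35°  ·
  (1,2): δ = 109.24°  ·
  (1,3): δ = 70.11°  ·
  (1,4): δ = 39.66°  ·
  (1,5): δ = 11.29°  ✓
  (1,6): δ = 54.56°  ·
  (1,7): δ = 77.02°  ·
  (2,3): δ = 140.86°  ·
  (2,4): δ = 110.41°  ·
  (2,5): δ = 59.46°  ·
  (2,6): δ = 16.19°  ✓
  (2,7): δ = 6.27°  ✓
  (3,4): δ = 149.55°  ·
  (3,5): δ = 98.60°  ·
  (3,6): δ = 55.33°  ·
  (3,7): δ = 32.87°  ·
  (4,5): δ = 129.05°  ·
  (4,6): δ = 85.78°  ·
  (4,7): δ = 63.32°  ·
  (5,6): δ = 136.73°  ·
  (5,7): δ = 114.27°  ·
  (6,7): δ = 157.54°  ·
antipodal pairs: 4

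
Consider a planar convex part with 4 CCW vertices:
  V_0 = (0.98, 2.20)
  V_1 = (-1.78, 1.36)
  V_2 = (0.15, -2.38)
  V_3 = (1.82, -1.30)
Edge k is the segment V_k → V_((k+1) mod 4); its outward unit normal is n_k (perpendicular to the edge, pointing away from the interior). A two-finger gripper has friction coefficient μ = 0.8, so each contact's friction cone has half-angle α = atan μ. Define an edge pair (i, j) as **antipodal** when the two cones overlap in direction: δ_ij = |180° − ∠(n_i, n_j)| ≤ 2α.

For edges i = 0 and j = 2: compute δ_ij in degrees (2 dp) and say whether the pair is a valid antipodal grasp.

α = atan 0.8 = 38.66°;  2α = 77.32°
edge 0: e_0 = (-2.76, -0.84);  n_0 = (-0.2912, +0.9567)
edge 2: e_2 = (+1.67, +1.08);  n_2 = (+0.5430, -0.8397)
∠(n_0, n_2) = 164.04°
δ = |180° − 164.04°| = 15.96°
15.96° ≤ 2α = 77.32°  →  valid

δ = 15.96°, valid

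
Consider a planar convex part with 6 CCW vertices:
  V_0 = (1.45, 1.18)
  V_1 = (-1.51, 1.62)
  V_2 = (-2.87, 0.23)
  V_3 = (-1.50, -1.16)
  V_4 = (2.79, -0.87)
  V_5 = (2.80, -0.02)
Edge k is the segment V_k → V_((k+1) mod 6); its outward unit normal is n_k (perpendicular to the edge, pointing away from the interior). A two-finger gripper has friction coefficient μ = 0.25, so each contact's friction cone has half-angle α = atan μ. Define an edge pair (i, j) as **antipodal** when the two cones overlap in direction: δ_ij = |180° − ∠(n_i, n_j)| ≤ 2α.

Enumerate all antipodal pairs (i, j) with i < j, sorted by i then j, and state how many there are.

count = 2; pairs: (0,3), (2,5)

α = atan 0.25 = 14.04°;  2α = 28.07°
n_0 = (+0.1470, +0.9891)
n_1 = (-0.7148, +0.6994)
n_2 = (-0.7122, -0.7020)
n_3 = (+0.0674, -0.9977)
n_4 = (+0.9999, -0.0118)
n_5 = (+0.6644, +0.7474)
  (0,1): δ = 125.92°  ·
  (0,2): δ = 36.96°  ·
  (0,3): δ = 12.32°  ✓
  (0,4): δ = 97.78°  ·
  (0,5): δ = 146.82°  ·
  (1,2): δ = 91.04°  ·
  (1,3): δ = 41.76°  ·
  (1,4): δ = 43.70°  ·
  (1,5): δ = 92.74°  ·
  (2,3): δ = 130.72°  ·
  (2,4): δ = 45.26°  ·
  (2,5): δ = 3.78°  ✓
  (3,4): δ = 94.54°  ·
  (3,5): δ = 45.50°  ·
  (4,5): δ = 130.96°  ·
antipodal pairs: 2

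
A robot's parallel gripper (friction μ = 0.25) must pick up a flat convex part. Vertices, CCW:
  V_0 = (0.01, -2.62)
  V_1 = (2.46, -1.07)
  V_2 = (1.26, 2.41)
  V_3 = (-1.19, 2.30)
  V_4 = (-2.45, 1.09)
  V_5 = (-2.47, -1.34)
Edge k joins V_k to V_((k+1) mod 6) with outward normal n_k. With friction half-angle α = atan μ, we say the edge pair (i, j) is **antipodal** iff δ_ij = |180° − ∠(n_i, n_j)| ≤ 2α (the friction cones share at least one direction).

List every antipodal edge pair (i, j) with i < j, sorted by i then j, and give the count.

α = atan 0.25 = 14.04°;  2α = 28.07°
n_0 = (+0.5346, -0.8451)
n_1 = (+0.9454, +0.3260)
n_2 = (-0.0449, +0.9990)
n_3 = (-0.6927, +0.7213)
n_4 = (-1.0000, +0.0082)
n_5 = (-0.4586, -0.8886)
  (0,1): δ = 103.29°  ·
  (0,2): δ = 29.75°  ·
  (0,3): δ = 11.52°  ✓
  (0,4): δ = 57.21°  ·
  (0,5): δ = 120.38°  ·
  (1,2): δ = 106.45°  ·
  (1,3): δ = 65.19°  ·
  (1,4): δ = 19.50°  ✓
  (1,5): δ = 43.67°  ·
  (2,3): δ = 138.73°  ·
  (2,4): δ = 93.04°  ·
  (2,5): δ = 29.87°  ·
  (3,4): δ = 134.31°  ·
  (3,5): δ = 71.14°  ·
  (4,5): δ = 116.83°  ·
antipodal pairs: 2

count = 2; pairs: (0,3), (1,4)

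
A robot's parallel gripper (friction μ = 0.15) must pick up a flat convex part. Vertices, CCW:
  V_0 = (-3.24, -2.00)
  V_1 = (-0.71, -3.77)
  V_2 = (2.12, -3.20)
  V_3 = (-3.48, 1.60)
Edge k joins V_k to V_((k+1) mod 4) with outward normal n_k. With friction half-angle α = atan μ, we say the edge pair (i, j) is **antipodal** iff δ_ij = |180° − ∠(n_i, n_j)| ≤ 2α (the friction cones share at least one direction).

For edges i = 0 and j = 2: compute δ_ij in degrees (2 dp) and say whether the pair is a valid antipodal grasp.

α = atan 0.15 = 8.53°;  2α = 17.06°
edge 0: e_0 = (+2.53, -1.77);  n_0 = (-0.5732, -0.8194)
edge 2: e_2 = (-5.60, +4.80);  n_2 = (+0.6508, +0.7593)
∠(n_0, n_2) = 174.38°
δ = |180° − 174.38°| = 5.62°
5.62° ≤ 2α = 17.06°  →  valid

δ = 5.62°, valid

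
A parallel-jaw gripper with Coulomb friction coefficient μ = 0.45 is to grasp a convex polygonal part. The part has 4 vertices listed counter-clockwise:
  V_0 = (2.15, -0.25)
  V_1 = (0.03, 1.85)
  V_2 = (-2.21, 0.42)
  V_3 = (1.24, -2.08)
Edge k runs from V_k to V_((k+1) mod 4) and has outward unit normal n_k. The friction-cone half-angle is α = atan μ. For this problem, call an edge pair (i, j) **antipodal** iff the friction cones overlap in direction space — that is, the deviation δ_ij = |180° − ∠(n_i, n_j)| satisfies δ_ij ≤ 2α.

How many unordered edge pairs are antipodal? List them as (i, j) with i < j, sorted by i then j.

count = 2; pairs: (0,2), (1,3)

α = atan 0.45 = 24.23°;  2α = 48.46°
n_0 = (+0.7037, +0.7105)
n_1 = (-0.5381, +0.8429)
n_2 = (-0.5868, -0.8097)
n_3 = (+0.8954, -0.4453)
  (0,1): δ = 102.72°  ·
  (0,2): δ = 8.80°  ✓
  (0,3): δ = 108.29°  ·
  (1,2): δ = 68.48°  ·
  (1,3): δ = 31.01°  ✓
  (2,3): δ = 80.51°  ·
antipodal pairs: 2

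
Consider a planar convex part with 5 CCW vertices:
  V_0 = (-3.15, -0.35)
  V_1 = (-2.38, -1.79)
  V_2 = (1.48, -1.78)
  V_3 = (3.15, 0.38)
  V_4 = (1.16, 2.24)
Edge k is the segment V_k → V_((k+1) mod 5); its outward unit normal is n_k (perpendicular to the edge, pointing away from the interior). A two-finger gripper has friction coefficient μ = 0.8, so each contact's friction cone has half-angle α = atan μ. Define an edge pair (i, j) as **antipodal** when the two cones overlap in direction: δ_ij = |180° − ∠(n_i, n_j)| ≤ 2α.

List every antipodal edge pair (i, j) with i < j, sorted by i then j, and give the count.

α = atan 0.8 = 38.66°;  2α = 77.32°
n_0 = (-0.8818, -0.4715)
n_1 = (+0.0026, -1.0000)
n_2 = (+0.7911, -0.6117)
n_3 = (+0.6828, +0.7306)
n_4 = (-0.5151, +0.8571)
  (0,1): δ = 117.99°  ·
  (0,2): δ = 65.84°  ✓
  (0,3): δ = 18.80°  ✓
  (0,4): δ = 92.87°  ·
  (1,2): δ = 127.86°  ·
  (1,3): δ = 43.21°  ✓
  (1,4): δ = 30.85°  ✓
  (2,3): δ = 95.36°  ·
  (2,4): δ = 21.29°  ✓
  (3,4): δ = 105.93°  ·
antipodal pairs: 5

count = 5; pairs: (0,2), (0,3), (1,3), (1,4), (2,4)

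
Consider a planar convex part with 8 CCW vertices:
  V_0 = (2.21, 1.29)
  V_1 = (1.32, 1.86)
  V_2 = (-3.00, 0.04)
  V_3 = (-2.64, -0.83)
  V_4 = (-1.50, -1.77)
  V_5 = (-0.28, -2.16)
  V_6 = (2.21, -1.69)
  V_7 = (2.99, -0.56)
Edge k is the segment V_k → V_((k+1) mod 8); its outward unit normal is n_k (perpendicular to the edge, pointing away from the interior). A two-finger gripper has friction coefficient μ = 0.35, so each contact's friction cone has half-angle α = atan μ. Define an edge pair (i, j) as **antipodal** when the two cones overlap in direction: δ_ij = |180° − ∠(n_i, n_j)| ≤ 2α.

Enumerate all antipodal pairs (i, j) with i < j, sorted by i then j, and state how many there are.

count = 7; pairs: (0,2), (0,3), (0,4), (1,5), (1,6), (2,7), (3,7)

α = atan 0.35 = 19.29°;  2α = 38.58°
n_0 = (+0.5393, +0.8421)
n_1 = (-0.3882, +0.9216)
n_2 = (-0.9240, -0.3824)
n_3 = (-0.6362, -0.7715)
n_4 = (-0.3045, -0.9525)
n_5 = (+0.1855, -0.9826)
n_6 = (+0.8230, -0.5681)
n_7 = (+0.9214, +0.3885)
  (0,1): δ = 124.52°  ·
  (0,2): δ = 34.88°  ✓
  (0,3): δ = 6.87°  ✓
  (0,4): δ = 14.91°  ✓
  (0,5): δ = 43.33°  ·
  (0,6): δ = 88.02°  ·
  (0,7): δ = 145.50°  ·
  (1,2): δ = 90.37°  ·
  (1,3): δ = 62.35°  ·
  (1,4): δ = 40.57°  ·
  (1,5): δ = 12.16°  ✓
  (1,6): δ = 32.54°  ✓
  (1,7): δ = 90.02°  ·
  (2,3): δ = 151.99°  ·
  (2,4): δ = 130.21°  ·
  (2,5): δ = 101.79°  ·
  (2,6): δ = 57.10°  ·
  (2,7): δ = 0.38°  ✓
  (3,4): δ = 158.22°  ·
  (3,5): δ = 129.80°  ·
  (3,6): δ = 85.11°  ·
  (3,7): δ = 27.63°  ✓
  (4,5): δ = 151.58°  ·
  (4,6): δ = 106.89°  ·
  (4,7): δ = 49.41°  ·
  (5,6): δ = 135.31°  ·
  (5,7): δ = 77.83°  ·
  (6,7): δ = 122.52°  ·
antipodal pairs: 7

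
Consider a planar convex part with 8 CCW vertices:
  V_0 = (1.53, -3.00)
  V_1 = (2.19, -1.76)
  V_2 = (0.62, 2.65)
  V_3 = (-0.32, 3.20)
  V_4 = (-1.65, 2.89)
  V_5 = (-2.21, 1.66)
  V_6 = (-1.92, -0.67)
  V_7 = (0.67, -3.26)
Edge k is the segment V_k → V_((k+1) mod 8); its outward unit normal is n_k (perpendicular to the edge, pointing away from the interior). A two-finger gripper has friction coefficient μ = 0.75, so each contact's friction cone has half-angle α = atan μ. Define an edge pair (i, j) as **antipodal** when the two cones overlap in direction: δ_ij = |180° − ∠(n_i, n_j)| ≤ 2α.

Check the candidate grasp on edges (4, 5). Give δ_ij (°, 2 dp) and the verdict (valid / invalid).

α = atan 0.75 = 36.87°;  2α = 73.74°
edge 4: e_4 = (-0.56, -1.23);  n_4 = (-0.9101, +0.4144)
edge 5: e_5 = (+0.29, -2.33);  n_5 = (-0.9923, -0.1235)
∠(n_4, n_5) = 31.57°
δ = |180° − 31.57°| = 148.43°
148.43° > 2α = 73.74°  →  invalid

δ = 148.43°, invalid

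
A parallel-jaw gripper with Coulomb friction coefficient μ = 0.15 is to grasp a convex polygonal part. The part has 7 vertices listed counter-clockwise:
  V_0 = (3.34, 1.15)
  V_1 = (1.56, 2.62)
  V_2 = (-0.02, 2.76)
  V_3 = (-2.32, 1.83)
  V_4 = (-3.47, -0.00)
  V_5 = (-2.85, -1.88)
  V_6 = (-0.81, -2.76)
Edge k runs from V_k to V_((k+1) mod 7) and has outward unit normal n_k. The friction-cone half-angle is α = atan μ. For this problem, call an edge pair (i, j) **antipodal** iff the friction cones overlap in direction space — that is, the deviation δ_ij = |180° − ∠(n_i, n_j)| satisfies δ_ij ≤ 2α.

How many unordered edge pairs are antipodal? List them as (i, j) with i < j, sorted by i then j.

α = atan 0.15 = 8.53°;  2α = 17.06°
n_0 = (+0.6368, +0.7711)
n_1 = (+0.0883, +0.9961)
n_2 = (-0.3749, +0.9271)
n_3 = (-0.8467, +0.5321)
n_4 = (-0.9497, -0.3132)
n_5 = (-0.3961, -0.9182)
n_6 = (+0.6857, -0.7278)
  (0,1): δ = 145.51°  ·
  (0,2): δ = 118.43°  ·
  (0,3): δ = 82.59°  ·
  (0,4): δ = 32.20°  ·
  (0,5): δ = 16.22°  ✓
  (0,6): δ = 82.85°  ·
  (1,2): δ = 152.92°  ·
  (1,3): δ = 117.08°  ·
  (1,4): δ = 66.68°  ·
  (1,5): δ = 18.27°  ·
  (1,6): δ = 48.36°  ·
  (2,3): δ = 144.16°  ·
  (2,4): δ = 93.76°  ·
  (2,5): δ = 45.35°  ·
  (2,6): δ = 21.28°  ·
  (3,4): δ = 129.60°  ·
  (3,5): δ = 81.19°  ·
  (3,6): δ = 14.56°  ✓
  (4,5): δ = 131.59°  ·
  (4,6): δ = 64.96°  ·
  (5,6): δ = 113.37°  ·
antipodal pairs: 2

count = 2; pairs: (0,5), (3,6)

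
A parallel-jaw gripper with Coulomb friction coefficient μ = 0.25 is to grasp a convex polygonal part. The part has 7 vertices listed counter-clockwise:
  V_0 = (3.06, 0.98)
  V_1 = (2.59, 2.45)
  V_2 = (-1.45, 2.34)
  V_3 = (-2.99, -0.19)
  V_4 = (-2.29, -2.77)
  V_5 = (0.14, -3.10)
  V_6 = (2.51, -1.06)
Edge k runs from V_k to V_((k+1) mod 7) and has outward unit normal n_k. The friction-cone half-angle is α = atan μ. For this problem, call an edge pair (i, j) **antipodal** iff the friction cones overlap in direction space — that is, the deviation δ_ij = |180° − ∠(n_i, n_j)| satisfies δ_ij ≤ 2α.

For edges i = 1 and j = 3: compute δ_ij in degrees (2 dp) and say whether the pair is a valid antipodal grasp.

α = atan 0.25 = 14.04°;  2α = 28.07°
edge 1: e_1 = (-4.04, -0.11);  n_1 = (-0.0272, +0.9996)
edge 3: e_3 = (+0.70, -2.58);  n_3 = (-0.9651, -0.2619)
∠(n_1, n_3) = 103.62°
δ = |180° − 103.62°| = 76.38°
76.38° > 2α = 28.07°  →  invalid

δ = 76.38°, invalid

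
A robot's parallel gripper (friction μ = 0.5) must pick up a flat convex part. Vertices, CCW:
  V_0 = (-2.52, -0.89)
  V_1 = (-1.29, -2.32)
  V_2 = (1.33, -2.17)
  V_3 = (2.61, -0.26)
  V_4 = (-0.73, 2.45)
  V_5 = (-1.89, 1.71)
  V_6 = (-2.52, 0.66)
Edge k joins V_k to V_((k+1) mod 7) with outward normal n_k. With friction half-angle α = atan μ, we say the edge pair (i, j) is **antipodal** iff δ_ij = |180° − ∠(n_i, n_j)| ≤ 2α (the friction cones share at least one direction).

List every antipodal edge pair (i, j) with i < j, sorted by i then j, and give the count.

α = atan 0.5 = 26.57°;  2α = 53.13°
n_0 = (-0.7581, -0.6521)
n_1 = (+0.0572, -0.9984)
n_2 = (+0.8307, -0.5567)
n_3 = (+0.6301, +0.7765)
n_4 = (-0.5378, +0.8431)
n_5 = (-0.8575, +0.5145)
n_6 = (-1.0000, -0.0000)
  (0,1): δ = 127.42°  ·
  (0,2): δ = 74.53°  ·
  (0,3): δ = 10.24°  ✓
  (0,4): δ = 81.83°  ·
  (0,5): δ = 108.34°  ·
  (0,6): δ = 139.30°  ·
  (1,2): δ = 127.11°  ·
  (1,3): δ = 42.33°  ✓
  (1,4): δ = 29.26°  ✓
  (1,5): δ = 55.76°  ·
  (1,6): δ = 86.72°  ·
  (2,3): δ = 95.23°  ·
  (2,4): δ = 23.64°  ✓
  (2,5): δ = 2.86°  ✓
  (2,6): δ = 33.83°  ✓
  (3,4): δ = 108.41°  ·
  (3,5): δ = 81.91°  ·
  (3,6): δ = 50.94°  ✓
  (4,5): δ = 153.50°  ·
  (4,6): δ = 122.54°  ·
  (5,6): δ = 149.04°  ·
antipodal pairs: 7

count = 7; pairs: (0,3), (1,3), (1,4), (2,4), (2,5), (2,6), (3,6)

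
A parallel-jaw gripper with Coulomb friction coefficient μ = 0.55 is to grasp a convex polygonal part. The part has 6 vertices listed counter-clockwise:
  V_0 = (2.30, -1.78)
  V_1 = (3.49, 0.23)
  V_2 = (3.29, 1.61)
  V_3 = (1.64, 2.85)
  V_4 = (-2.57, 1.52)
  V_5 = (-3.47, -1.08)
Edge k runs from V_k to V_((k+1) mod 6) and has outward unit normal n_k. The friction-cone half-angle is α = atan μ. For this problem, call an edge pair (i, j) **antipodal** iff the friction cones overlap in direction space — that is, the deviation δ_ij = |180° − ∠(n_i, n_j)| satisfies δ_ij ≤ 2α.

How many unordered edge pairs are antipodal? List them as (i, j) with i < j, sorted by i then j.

count = 5; pairs: (0,3), (0,4), (1,4), (2,5), (3,5)

α = atan 0.55 = 28.81°;  2α = 57.62°
n_0 = (+0.8605, -0.5095)
n_1 = (+0.9897, +0.1434)
n_2 = (+0.6008, +0.7994)
n_3 = (-0.3012, +0.9535)
n_4 = (-0.9450, +0.3271)
n_5 = (-0.1204, -0.9927)
  (0,1): δ = 141.13°  ·
  (0,2): δ = 96.30°  ·
  (0,3): δ = 41.84°  ✓
  (0,4): δ = 11.53°  ✓
  (0,5): δ = 113.71°  ·
  (1,2): δ = 135.17°  ·
  (1,3): δ = 80.71°  ·
  (1,4): δ = 27.34°  ✓
  (1,5): δ = 74.84°  ·
  (2,3): δ = 125.54°  ·
  (2,4): δ = 72.17°  ·
  (2,5): δ = 30.01°  ✓
  (3,4): δ = 126.63°  ·
  (3,5): δ = 24.45°  ✓
  (4,5): δ = 77.82°  ·
antipodal pairs: 5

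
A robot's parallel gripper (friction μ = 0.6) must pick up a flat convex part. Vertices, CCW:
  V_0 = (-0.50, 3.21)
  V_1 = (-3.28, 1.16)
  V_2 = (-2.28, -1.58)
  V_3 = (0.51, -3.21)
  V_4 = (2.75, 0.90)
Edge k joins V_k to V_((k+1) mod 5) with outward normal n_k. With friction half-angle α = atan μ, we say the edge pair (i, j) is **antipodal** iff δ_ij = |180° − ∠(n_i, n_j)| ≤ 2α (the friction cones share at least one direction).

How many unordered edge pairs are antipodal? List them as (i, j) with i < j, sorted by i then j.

count = 4; pairs: (0,3), (1,3), (1,4), (2,4)

α = atan 0.6 = 30.96°;  2α = 61.93°
n_0 = (-0.5935, +0.8048)
n_1 = (-0.9394, -0.3428)
n_2 = (-0.5044, -0.8634)
n_3 = (+0.8781, -0.4786)
n_4 = (+0.5793, +0.8151)
  (0,1): δ = 106.36°  ·
  (0,2): δ = 66.70°  ·
  (0,3): δ = 25.00°  ✓
  (0,4): δ = 108.19°  ·
  (1,2): δ = 140.34°  ·
  (1,3): δ = 48.64°  ✓
  (1,4): δ = 34.55°  ✓
  (2,3): δ = 88.30°  ·
  (2,4): δ = 5.11°  ✓
  (3,4): δ = 96.81°  ·
antipodal pairs: 4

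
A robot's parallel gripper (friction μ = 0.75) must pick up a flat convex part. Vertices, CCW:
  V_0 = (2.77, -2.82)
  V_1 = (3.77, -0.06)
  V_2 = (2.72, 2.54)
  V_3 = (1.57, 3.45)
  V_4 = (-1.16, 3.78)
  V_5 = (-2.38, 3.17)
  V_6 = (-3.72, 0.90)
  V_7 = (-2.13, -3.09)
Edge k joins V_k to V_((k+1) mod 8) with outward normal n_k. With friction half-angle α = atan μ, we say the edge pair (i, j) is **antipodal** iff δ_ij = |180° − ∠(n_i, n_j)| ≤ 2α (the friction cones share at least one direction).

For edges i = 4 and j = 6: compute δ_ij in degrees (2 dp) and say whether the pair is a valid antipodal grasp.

α = atan 0.75 = 36.87°;  2α = 73.74°
edge 4: e_4 = (-1.22, -0.61);  n_4 = (-0.4472, +0.8944)
edge 6: e_6 = (+1.59, -3.99);  n_6 = (-0.9290, -0.3702)
∠(n_4, n_6) = 85.16°
δ = |180° − 85.16°| = 94.84°
94.84° > 2α = 73.74°  →  invalid

δ = 94.84°, invalid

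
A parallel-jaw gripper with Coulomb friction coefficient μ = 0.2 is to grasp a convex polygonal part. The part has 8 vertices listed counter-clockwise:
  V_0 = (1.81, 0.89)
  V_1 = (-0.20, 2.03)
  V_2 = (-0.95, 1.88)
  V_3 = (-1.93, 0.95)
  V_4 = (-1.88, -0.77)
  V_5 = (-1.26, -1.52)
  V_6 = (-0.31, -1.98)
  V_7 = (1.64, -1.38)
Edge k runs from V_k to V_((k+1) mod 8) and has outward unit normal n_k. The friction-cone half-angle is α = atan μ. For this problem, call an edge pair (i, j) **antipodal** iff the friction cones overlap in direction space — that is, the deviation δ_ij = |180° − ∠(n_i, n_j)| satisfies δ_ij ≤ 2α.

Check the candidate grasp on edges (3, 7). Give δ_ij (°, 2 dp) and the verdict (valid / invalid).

δ = 5.95°, valid

α = atan 0.2 = 11.31°;  2α = 22.62°
edge 3: e_3 = (+0.05, -1.72);  n_3 = (-0.9996, -0.0291)
edge 7: e_7 = (+0.17, +2.27);  n_7 = (+0.9972, -0.0747)
∠(n_3, n_7) = 174.05°
δ = |180° − 174.05°| = 5.95°
5.95° ≤ 2α = 22.62°  →  valid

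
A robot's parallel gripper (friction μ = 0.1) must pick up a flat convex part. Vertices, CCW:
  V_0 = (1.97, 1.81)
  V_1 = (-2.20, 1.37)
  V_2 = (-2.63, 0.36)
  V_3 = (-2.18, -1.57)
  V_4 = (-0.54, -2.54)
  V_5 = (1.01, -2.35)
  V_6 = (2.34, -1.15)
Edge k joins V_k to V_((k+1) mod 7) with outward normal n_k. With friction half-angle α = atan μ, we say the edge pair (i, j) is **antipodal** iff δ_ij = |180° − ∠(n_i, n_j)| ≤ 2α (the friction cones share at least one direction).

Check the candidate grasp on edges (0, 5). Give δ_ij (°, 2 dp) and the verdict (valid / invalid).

α = atan 0.1 = 5.71°;  2α = 11.42°
edge 0: e_0 = (-4.17, -0.44);  n_0 = (-0.1049, +0.9945)
edge 5: e_5 = (+1.33, +1.20);  n_5 = (+0.6699, -0.7425)
∠(n_0, n_5) = 143.96°
δ = |180° − 143.96°| = 36.04°
36.04° > 2α = 11.42°  →  invalid

δ = 36.04°, invalid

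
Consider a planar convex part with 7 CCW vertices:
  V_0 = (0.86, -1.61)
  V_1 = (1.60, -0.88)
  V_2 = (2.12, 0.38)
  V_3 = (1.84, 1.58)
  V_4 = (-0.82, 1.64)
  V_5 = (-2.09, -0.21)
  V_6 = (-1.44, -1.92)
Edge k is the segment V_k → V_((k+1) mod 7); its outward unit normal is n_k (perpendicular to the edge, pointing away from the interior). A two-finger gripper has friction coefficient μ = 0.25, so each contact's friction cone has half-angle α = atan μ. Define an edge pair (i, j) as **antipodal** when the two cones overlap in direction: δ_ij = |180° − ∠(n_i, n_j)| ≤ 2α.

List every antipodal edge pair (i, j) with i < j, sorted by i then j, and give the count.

count = 4; pairs: (0,4), (1,4), (2,5), (3,6)

α = atan 0.25 = 14.04°;  2α = 28.07°
n_0 = (+0.7023, -0.7119)
n_1 = (+0.9244, -0.3815)
n_2 = (+0.9738, +0.2272)
n_3 = (+0.0226, +0.9997)
n_4 = (-0.8244, +0.5660)
n_5 = (-0.9347, -0.3553)
n_6 = (+0.1336, -0.9910)
  (0,1): δ = 157.04°  ·
  (0,2): δ = 121.48°  ·
  (0,3): δ = 45.90°  ·
  (0,4): δ = 10.92°  ✓
  (0,5): δ = 66.20°  ·
  (0,6): δ = 143.07°  ·
  (1,2): δ = 144.44°  ·
  (1,3): δ = 68.87°  ·
  (1,4): δ = 12.04°  ✓
  (1,5): δ = 43.24°  ·
  (1,6): δ = 120.10°  ·
  (2,3): δ = 104.43°  ·
  (2,4): δ = 47.60°  ·
  (2,5): δ = 7.68°  ✓
  (2,6): δ = 84.54°  ·
  (3,4): δ = 123.18°  ·
  (3,5): δ = 67.90°  ·
  (3,6): δ = 8.97°  ✓
  (4,5): δ = 124.72°  ·
  (4,6): δ = 47.85°  ·
  (5,6): δ = 103.14°  ·
antipodal pairs: 4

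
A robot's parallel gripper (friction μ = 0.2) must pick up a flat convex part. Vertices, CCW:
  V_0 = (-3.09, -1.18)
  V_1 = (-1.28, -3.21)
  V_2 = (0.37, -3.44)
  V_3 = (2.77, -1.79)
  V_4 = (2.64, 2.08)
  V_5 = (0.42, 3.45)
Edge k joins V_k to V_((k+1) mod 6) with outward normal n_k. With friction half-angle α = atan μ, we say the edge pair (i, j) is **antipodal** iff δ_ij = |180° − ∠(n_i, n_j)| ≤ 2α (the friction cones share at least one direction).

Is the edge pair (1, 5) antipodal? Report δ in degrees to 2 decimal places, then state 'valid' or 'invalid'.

δ = 60.77°, invalid

α = atan 0.2 = 11.31°;  2α = 22.62°
edge 1: e_1 = (+1.65, -0.23);  n_1 = (-0.1381, -0.9904)
edge 5: e_5 = (-3.51, -4.63);  n_5 = (-0.7969, +0.6041)
∠(n_1, n_5) = 119.23°
δ = |180° − 119.23°| = 60.77°
60.77° > 2α = 22.62°  →  invalid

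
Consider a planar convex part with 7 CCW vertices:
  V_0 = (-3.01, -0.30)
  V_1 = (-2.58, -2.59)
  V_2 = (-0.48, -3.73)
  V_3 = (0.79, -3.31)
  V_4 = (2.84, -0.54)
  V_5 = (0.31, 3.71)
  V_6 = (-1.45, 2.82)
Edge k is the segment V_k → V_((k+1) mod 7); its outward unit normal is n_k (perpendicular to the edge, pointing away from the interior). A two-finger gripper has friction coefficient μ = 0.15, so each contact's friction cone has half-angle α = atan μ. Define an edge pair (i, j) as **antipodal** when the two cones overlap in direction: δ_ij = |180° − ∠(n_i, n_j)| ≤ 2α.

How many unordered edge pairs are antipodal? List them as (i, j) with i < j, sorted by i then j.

count = 2; pairs: (2,5), (3,6)

α = atan 0.15 = 8.53°;  2α = 17.06°
n_0 = (-0.9828, -0.1845)
n_1 = (-0.4771, -0.8789)
n_2 = (+0.3140, -0.9494)
n_3 = (+0.8038, -0.5949)
n_4 = (+0.8593, +0.5115)
n_5 = (-0.4513, +0.8924)
n_6 = (-0.8944, +0.4472)
  (0,1): δ = 129.13°  ·
  (0,2): δ = 82.34°  ·
  (0,3): δ = 47.14°  ·
  (0,4): δ = 20.13°  ·
  (0,5): δ = 106.19°  ·
  (0,6): δ = 142.80°  ·
  (1,2): δ = 133.20°  ·
  (1,3): δ = 98.01°  ·
  (1,4): δ = 30.74°  ·
  (1,5): δ = 55.32°  ·
  (1,6): δ = 91.93°  ·
  (2,3): δ = 144.80°  ·
  (2,4): δ = 77.53°  ·
  (2,5): δ = 8.53°  ✓
  (2,6): δ = 45.14°  ·
  (3,4): δ = 112.73°  ·
  (3,5): δ = 26.67°  ·
  (3,6): δ = 9.94°  ✓
  (4,5): δ = 93.94°  ·
  (4,6): δ = 57.33°  ·
  (5,6): δ = 143.39°  ·
antipodal pairs: 2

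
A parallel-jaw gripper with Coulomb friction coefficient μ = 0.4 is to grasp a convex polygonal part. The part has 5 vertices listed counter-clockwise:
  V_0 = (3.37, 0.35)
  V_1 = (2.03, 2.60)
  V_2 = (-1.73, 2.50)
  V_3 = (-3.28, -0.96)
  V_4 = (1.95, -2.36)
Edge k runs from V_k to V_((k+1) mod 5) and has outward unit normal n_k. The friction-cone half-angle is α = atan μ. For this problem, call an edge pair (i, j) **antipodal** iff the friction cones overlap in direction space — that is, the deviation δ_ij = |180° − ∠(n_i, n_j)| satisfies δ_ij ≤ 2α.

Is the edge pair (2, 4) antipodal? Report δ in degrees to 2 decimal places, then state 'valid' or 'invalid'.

δ = 3.52°, valid

α = atan 0.4 = 21.80°;  2α = 43.60°
edge 2: e_2 = (-1.55, -3.46);  n_2 = (-0.9126, +0.4088)
edge 4: e_4 = (+1.42, +2.71);  n_4 = (+0.8858, -0.4641)
∠(n_2, n_4) = 176.48°
δ = |180° − 176.48°| = 3.52°
3.52° ≤ 2α = 43.60°  →  valid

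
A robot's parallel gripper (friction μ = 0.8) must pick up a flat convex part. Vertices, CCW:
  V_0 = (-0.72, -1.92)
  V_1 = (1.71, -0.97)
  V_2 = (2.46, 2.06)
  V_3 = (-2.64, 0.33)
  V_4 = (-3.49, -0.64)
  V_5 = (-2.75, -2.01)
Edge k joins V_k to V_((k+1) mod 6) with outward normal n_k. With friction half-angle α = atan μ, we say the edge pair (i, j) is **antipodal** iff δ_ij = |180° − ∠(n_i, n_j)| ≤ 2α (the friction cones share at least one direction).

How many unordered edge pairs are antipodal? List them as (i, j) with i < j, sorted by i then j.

α = atan 0.8 = 38.66°;  2α = 77.32°
n_0 = (+0.3641, -0.9314)
n_1 = (+0.9707, -0.2403)
n_2 = (-0.3212, +0.9470)
n_3 = (-0.7521, +0.6591)
n_4 = (-0.8799, -0.4752)
n_5 = (+0.0443, -0.9990)
  (0,1): δ = 125.26°  ·
  (0,2): δ = 2.62°  ✓
  (0,3): δ = 27.42°  ✓
  (0,4): δ = 97.02°  ·
  (0,5): δ = 161.19°  ·
  (1,2): δ = 57.36°  ✓
  (1,3): δ = 27.33°  ✓
  (1,4): δ = 42.28°  ✓
  (1,5): δ = 106.44°  ·
  (2,3): δ = 149.97°  ·
  (2,4): δ = 80.36°  ·
  (2,5): δ = 16.20°  ✓
  (3,4): δ = 110.40°  ·
  (3,5): δ = 46.23°  ✓
  (4,5): δ = 115.84°  ·
antipodal pairs: 7

count = 7; pairs: (0,2), (0,3), (1,2), (1,3), (1,4), (2,5), (3,5)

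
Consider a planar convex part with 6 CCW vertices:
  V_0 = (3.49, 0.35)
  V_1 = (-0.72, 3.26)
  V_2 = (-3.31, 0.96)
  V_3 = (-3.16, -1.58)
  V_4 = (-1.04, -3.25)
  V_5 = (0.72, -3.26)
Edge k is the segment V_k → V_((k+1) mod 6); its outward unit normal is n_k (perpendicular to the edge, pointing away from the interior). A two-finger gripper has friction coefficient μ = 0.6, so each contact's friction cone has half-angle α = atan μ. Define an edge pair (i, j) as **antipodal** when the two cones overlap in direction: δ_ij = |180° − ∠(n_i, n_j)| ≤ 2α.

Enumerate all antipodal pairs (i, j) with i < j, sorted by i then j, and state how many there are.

count = 6; pairs: (0,2), (0,3), (0,4), (1,4), (1,5), (2,5)

α = atan 0.6 = 30.96°;  2α = 61.93°
n_0 = (+0.5686, +0.8226)
n_1 = (-0.6640, +0.7477)
n_2 = (-0.9983, -0.0590)
n_3 = (-0.6188, -0.7855)
n_4 = (-0.0057, -1.0000)
n_5 = (+0.7934, -0.6088)
  (0,1): δ = 103.74°  ·
  (0,2): δ = 51.97°  ✓
  (0,3): δ = 3.58°  ✓
  (0,4): δ = 34.33°  ✓
  (0,5): δ = 87.15°  ·
  (1,2): δ = 128.23°  ·
  (1,3): δ = 79.83°  ·
  (1,4): δ = 41.93°  ✓
  (1,5): δ = 10.89°  ✓
  (2,3): δ = 131.61°  ·
  (2,4): δ = 93.71°  ·
  (2,5): δ = 40.88°  ✓
  (3,4): δ = 142.10°  ·
  (3,5): δ = 89.27°  ·
  (4,5): δ = 127.17°  ·
antipodal pairs: 6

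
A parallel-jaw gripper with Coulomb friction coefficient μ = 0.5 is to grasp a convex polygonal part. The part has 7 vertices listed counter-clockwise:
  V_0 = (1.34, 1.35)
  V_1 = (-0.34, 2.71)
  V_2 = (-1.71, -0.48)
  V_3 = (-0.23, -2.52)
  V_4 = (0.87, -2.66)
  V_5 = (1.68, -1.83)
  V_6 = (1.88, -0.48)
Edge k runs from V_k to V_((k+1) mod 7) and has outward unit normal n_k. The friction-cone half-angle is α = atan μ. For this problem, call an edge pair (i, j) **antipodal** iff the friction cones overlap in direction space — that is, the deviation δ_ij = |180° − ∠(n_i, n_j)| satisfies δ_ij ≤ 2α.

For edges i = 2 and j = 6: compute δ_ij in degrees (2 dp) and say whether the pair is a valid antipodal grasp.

δ = 19.52°, valid

α = atan 0.5 = 26.57°;  2α = 53.13°
edge 2: e_2 = (+1.48, -2.04);  n_2 = (-0.8094, -0.5872)
edge 6: e_6 = (-0.54, +1.83);  n_6 = (+0.9591, +0.2830)
∠(n_2, n_6) = 160.48°
δ = |180° − 160.48°| = 19.52°
19.52° ≤ 2α = 53.13°  →  valid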